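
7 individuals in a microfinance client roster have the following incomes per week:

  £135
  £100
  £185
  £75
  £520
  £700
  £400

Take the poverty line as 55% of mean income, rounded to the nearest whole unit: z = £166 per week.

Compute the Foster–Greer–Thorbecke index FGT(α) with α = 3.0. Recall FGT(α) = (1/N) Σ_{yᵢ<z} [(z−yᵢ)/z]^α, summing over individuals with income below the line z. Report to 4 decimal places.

Poor units: £75, £100, £135 (q = 3 of N = 7).
Shortfall ratios: (166−75)/166 = 0.5482; (166−100)/166 = 0.3976; (166−135)/166 = 0.1867.
Raised to α = 3.0: 0.16474; 0.06285; 0.00651.
Sum = 0.234103; FGT(3.0) = 0.234103 / 7 = 0.0334.

0.0334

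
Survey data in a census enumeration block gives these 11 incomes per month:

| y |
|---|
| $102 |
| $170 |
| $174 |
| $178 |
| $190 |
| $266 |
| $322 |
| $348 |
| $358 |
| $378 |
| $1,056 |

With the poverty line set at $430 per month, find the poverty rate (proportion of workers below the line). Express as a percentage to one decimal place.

90.9%

10 of the 11 workers have income below $430.
H = 10/11 = 90.9%.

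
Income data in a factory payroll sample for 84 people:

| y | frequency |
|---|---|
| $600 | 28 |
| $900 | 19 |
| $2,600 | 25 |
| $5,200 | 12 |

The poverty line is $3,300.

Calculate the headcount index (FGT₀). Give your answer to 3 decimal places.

72 of the 84 people have income below $3,300.
H = 72/84 = 0.857.

0.857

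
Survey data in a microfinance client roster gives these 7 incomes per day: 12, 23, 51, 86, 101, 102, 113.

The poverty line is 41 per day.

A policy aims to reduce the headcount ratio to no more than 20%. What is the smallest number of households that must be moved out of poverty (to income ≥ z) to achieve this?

2 of the 7 households are poor, so H = 2/7 = 0.286.
A headcount ratio of at most 20% allows at most ⌊0.20 × 7⌋ = 1 poor households.
So at least 2 − 1 = 1 must be lifted.

1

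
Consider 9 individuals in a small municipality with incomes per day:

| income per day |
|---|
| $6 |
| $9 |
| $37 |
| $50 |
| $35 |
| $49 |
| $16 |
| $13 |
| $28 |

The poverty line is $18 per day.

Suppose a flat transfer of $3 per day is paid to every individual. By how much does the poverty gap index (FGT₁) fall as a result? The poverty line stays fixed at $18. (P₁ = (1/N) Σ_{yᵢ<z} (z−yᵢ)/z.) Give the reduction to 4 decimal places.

0.0679

Before: below the line — $6, $9, $13, $16; poverty gap index (FGT₁) = 0.172840.
After the $3 transfer: below the line — $9, $12, $16; poverty gap index (FGT₁) = 0.104938.
Reduction = 0.172840 − 0.104938 = 0.0679.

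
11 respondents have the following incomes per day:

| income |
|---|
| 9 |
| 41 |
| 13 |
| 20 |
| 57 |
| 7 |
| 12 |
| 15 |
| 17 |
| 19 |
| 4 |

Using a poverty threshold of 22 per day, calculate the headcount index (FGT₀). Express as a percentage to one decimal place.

81.8%

9 of the 11 respondents have income below 22.
H = 9/11 = 81.8%.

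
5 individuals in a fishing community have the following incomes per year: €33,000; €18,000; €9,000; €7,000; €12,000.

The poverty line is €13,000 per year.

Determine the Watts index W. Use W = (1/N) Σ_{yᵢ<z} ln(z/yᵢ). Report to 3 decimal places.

Incomes under z: €7,000, €9,000, €12,000 (q = 3 of N = 5).
Log gaps: ln(13000/7000) = 0.6190; ln(13000/9000) = 0.3677; ln(13000/12000) = 0.0800.
W = 1.066807 / 5 = 0.213.

0.213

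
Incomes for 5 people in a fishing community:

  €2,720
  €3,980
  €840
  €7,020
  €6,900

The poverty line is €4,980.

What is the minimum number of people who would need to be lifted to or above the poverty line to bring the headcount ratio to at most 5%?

Currently q = 3 of N = 5 are below the line (H = 0.600).
A headcount ratio of at most 5% allows at most ⌊0.05 × 5⌋ = 0 poor people.
So at least 3 − 0 = 3 must be lifted.

3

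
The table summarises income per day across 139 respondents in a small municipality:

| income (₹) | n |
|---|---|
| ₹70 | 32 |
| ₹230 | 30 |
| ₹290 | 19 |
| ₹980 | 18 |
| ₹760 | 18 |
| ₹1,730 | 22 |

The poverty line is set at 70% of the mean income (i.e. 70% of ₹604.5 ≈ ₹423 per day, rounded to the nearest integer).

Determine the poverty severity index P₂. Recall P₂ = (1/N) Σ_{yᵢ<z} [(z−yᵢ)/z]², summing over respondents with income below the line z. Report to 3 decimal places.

0.219

Incomes under z: 32×₹70, 30×₹230, 19×₹290 (q = 81 of N = 139).
Gap ratios (z−y)/z: (423−70)/423 = 0.8345 (×32); (423−230)/423 = 0.4563 (×30); (423−290)/423 = 0.3144 (×19).
Squared: 0.6964 (×32); 0.2082 (×30); 0.0989 (×19).
Sum = 30.408983; P₂ = 30.408983 / 139 = 0.219.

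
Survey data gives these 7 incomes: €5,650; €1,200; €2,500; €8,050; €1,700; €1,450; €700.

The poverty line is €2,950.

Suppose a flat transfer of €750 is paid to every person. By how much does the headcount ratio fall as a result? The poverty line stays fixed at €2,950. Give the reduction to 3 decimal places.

Before: below the line — €700, €1,200, €1,450, €1,700, €2,500; headcount ratio = 0.71429.
After the €750 transfer: below the line — €1,450, €1,950, €2,200, €2,450; headcount ratio = 0.57143.
Reduction = 0.71429 − 0.57143 = 0.143.

0.143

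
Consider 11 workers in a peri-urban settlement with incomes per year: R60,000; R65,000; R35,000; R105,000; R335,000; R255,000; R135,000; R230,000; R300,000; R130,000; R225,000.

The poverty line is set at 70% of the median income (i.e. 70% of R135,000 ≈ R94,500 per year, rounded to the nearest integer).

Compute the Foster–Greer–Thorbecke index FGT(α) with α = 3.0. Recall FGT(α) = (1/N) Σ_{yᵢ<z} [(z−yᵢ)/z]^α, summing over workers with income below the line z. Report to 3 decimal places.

Below the line: R35,000, R60,000, R65,000 (q = 3 of N = 11).
Relative gaps: (94500−35000)/94500 = 0.6296; (94500−60000)/94500 = 0.3651; (94500−65000)/94500 = 0.3122.
Raised to α = 3.0: 0.24961; 0.04866; 0.03042.
Sum = 0.328686; FGT(3.0) = 0.328686 / 11 = 0.030.

0.030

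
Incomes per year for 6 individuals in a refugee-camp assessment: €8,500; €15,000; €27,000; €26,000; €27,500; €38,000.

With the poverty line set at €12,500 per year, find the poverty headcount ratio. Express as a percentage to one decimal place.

1 of the 6 individuals have income below €12,500.
H = 1/6 = 16.7%.

16.7%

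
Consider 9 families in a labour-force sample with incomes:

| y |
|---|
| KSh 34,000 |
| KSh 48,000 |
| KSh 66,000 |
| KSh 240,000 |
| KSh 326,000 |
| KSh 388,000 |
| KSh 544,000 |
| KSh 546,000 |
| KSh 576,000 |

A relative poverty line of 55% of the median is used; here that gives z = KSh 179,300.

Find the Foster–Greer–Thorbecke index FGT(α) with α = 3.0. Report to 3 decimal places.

0.131

Below z: KSh 34,000, KSh 48,000, KSh 66,000 (q = 3 of N = 9).
Shortfall ratios: (179300−34000)/179300 = 0.8104; (179300−48000)/179300 = 0.7323; (179300−66000)/179300 = 0.6319.
Raised to α = 3.0: 0.53218; 0.39269; 0.25232.
Sum = 1.177188; FGT(3.0) = 1.177188 / 9 = 0.131.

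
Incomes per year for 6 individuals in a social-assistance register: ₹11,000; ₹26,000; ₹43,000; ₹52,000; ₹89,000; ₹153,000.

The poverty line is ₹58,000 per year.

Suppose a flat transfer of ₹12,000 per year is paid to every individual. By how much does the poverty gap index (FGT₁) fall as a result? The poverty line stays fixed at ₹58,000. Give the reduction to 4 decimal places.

0.1207

Before: below the line — ₹11,000, ₹26,000, ₹43,000, ₹52,000; poverty gap index (FGT₁) = 0.287356.
After the ₹12,000 transfer: below the line — ₹23,000, ₹38,000, ₹55,000; poverty gap index (FGT₁) = 0.166667.
Reduction = 0.287356 − 0.166667 = 0.1207.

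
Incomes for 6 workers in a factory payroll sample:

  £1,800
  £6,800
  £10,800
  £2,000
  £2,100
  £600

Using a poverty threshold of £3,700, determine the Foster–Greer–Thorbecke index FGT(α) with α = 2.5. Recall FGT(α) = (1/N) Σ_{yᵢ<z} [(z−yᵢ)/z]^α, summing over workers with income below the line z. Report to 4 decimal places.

Below z: £600, £1,800, £2,000, £2,100 (q = 4 of N = 6).
Normalized shortfalls: (3700−600)/3700 = 0.8378; (3700−1800)/3700 = 0.5135; (3700−2000)/3700 = 0.4595; (3700−2100)/3700 = 0.4324.
Raised to α = 2.5: 0.64254; 0.18896; 0.14309; 0.12297.
Sum = 1.097566; FGT(2.5) = 1.097566 / 6 = 0.1829.

0.1829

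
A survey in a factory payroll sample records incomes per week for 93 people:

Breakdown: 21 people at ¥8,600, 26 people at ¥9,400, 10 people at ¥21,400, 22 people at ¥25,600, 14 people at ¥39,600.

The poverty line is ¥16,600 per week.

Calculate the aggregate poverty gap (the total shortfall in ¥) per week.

Below z: 21×¥8,600, 26×¥9,400 (q = 47 of N = 93).
Individual gaps: 21×(16600−8600) = 168000; 26×(16600−9400) = 187200.
Aggregate gap = ¥355,200.

¥355,200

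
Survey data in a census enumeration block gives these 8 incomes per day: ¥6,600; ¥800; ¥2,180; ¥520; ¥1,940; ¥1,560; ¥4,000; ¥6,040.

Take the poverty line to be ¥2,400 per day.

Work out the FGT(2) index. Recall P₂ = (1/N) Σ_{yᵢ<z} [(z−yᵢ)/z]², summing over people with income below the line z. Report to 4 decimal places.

Incomes under z: ¥520, ¥800, ¥1,560, ¥1,940, ¥2,180 (q = 5 of N = 8).
Shortfall ratios: (2400−520)/2400 = 0.7833; (2400−800)/2400 = 0.6667; (2400−1560)/2400 = 0.3500; (2400−1940)/2400 = 0.1917; (2400−2180)/2400 = 0.0917.
Squared: 0.6136; 0.4444; 0.1225; 0.0367; 0.0084.
Sum = 1.225694; P₂ = 1.225694 / 8 = 0.1532.

0.1532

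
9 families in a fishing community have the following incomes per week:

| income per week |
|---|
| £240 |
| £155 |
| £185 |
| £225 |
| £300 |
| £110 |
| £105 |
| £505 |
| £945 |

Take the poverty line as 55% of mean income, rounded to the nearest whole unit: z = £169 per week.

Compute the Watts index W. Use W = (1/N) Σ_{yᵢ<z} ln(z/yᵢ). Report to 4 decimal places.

0.1102

Incomes under z: £105, £110, £155 (q = 3 of N = 9).
ln(z/y) terms: ln(169/105) = 0.4759; ln(169/110) = 0.4294; ln(169/155) = 0.0865.
W = 0.991830 / 9 = 0.1102.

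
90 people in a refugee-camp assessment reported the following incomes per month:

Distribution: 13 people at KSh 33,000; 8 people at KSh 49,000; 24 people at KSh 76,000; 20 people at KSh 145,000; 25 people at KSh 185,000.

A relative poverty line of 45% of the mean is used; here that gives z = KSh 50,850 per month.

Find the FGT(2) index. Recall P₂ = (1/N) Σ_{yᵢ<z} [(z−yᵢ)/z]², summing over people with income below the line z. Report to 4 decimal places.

Poor units: 13×KSh 33,000, 8×KSh 49,000 (q = 21 of N = 90).
Gap ratios (z−y)/z: (50850−33000)/50850 = 0.3510 (×13); (50850−49000)/50850 = 0.0364 (×8).
Squared: 0.1232 (×13); 0.0013 (×8).
Sum = 1.612498; P₂ = 1.612498 / 90 = 0.0179.

0.0179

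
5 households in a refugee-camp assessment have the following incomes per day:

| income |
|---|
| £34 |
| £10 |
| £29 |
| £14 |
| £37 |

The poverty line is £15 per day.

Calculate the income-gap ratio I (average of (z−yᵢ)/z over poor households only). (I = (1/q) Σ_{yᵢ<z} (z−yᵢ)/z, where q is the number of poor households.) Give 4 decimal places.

Incomes under z: £10, £14 (q = 2 of N = 5).
Shortfall ratios (z−y)/z: 0.3333, 0.0667; sum = 0.400000.
I averages over the q = 2 poor units only: 0.400000 / 2 = 0.2000.

0.2000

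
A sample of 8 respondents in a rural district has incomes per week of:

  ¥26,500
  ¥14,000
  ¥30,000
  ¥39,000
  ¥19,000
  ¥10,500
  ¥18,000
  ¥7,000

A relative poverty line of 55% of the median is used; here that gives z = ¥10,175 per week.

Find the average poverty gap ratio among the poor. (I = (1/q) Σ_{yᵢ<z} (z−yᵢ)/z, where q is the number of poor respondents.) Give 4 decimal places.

Incomes under z: ¥7,000 (q = 1 of N = 8).
Shortfall ratios (z−y)/z: 0.3120; sum = 0.312039.
The income-gap ratio divides by q (the poor only): 0.312039 / 1 = 0.3120.

0.3120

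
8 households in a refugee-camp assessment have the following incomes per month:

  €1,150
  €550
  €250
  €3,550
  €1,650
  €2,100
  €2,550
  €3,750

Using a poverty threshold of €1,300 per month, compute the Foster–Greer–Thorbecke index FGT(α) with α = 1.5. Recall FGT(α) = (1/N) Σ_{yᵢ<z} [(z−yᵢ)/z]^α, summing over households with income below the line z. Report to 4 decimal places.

0.1504

Incomes under z: €250, €550, €1,150 (q = 3 of N = 8).
Gap ratios (z−y)/z: (1300−250)/1300 = 0.8077; (1300−550)/1300 = 0.5769; (1300−1150)/1300 = 0.1154.
Raised to α = 1.5: 0.72589; 0.43820; 0.03919.
Sum = 1.203286; FGT(1.5) = 1.203286 / 8 = 0.1504.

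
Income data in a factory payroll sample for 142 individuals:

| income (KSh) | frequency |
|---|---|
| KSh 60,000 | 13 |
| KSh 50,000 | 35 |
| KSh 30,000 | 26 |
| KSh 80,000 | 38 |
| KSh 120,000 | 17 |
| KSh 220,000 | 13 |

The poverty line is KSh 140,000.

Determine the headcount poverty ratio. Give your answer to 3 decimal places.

0.908

129 of the 142 individuals have income below KSh 140,000.
H = 129/142 = 0.908.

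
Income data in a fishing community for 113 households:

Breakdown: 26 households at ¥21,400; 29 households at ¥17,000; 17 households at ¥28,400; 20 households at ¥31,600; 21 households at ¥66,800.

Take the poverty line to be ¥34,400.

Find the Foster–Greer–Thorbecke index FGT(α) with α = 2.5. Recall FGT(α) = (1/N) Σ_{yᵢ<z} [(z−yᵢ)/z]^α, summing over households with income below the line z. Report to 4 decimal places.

Below z: 29×¥17,000, 26×¥21,400, 17×¥28,400, 20×¥31,600 (q = 92 of N = 113).
Gap ratios (z−y)/z: (34400−17000)/34400 = 0.5058 (×29); (34400−21400)/34400 = 0.3779 (×26); (34400−28400)/34400 = 0.1744 (×17); (34400−31600)/34400 = 0.0814 (×20).
Raised to α = 2.5: 0.18196 (×29); 0.08779 (×26); 0.01271 (×17); 0.00189 (×20).
Sum = 7.813276; FGT(2.5) = 7.813276 / 113 = 0.0691.

0.0691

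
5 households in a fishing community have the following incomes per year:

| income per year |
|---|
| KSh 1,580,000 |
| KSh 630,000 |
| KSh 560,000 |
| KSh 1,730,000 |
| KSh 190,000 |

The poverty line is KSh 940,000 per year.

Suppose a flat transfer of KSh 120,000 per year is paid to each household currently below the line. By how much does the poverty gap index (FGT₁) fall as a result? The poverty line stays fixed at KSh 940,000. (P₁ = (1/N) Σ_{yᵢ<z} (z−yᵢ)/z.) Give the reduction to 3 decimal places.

0.077

Before: below the line — KSh 190,000, KSh 560,000, KSh 630,000; poverty gap index (FGT₁) = 0.30638.
After the KSh 120,000 transfer: below the line — KSh 310,000, KSh 680,000, KSh 750,000; poverty gap index (FGT₁) = 0.22979.
Reduction = 0.30638 − 0.22979 = 0.077.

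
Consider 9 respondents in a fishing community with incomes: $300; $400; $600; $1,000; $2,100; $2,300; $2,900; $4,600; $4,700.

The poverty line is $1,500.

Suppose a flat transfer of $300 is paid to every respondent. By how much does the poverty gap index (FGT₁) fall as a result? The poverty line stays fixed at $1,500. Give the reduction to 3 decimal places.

0.089

Before: below the line — $300, $400, $600, $1,000; poverty gap index (FGT₁) = 0.27407.
After the $300 transfer: below the line — $600, $700, $900, $1,300; poverty gap index (FGT₁) = 0.18519.
Reduction = 0.27407 − 0.18519 = 0.089.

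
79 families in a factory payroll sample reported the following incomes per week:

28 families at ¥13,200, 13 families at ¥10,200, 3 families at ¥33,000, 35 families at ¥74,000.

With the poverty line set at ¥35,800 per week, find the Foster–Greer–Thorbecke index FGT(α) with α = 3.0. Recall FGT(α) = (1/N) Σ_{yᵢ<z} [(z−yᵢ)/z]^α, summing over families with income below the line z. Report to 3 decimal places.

0.149

Poor units: 13×¥10,200, 28×¥13,200, 3×¥33,000 (q = 44 of N = 79).
Gap ratios (z−y)/z: (35800−10200)/35800 = 0.7151 (×13); (35800−13200)/35800 = 0.6313 (×28); (35800−33000)/35800 = 0.0782 (×3).
Raised to α = 3.0: 0.36565 (×13); 0.25158 (×28); 0.00048 (×3).
Sum = 11.799185; FGT(3.0) = 11.799185 / 79 = 0.149.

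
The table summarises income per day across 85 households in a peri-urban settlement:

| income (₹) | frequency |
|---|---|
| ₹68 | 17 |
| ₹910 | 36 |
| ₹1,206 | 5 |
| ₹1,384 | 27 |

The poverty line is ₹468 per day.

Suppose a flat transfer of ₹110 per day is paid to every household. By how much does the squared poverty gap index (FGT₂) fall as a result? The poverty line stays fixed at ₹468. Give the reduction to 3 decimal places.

Before: below the line — 17×₹68; squared poverty gap index (FGT₂) = 0.14610.
After the ₹110 transfer: below the line — 17×₹178; squared poverty gap index (FGT₂) = 0.07680.
Reduction = 0.14610 − 0.07680 = 0.069.

0.069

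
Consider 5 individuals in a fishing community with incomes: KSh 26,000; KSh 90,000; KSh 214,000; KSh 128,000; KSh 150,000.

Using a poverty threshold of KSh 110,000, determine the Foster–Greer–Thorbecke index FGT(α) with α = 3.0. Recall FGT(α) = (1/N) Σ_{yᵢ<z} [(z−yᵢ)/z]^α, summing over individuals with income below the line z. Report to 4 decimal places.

Below z: KSh 26,000, KSh 90,000 (q = 2 of N = 5).
Relative gaps: (110000−26000)/110000 = 0.7636; (110000−90000)/110000 = 0.1818.
Raised to α = 3.0: 0.44531; 0.00601.
Sum = 0.451318; FGT(3.0) = 0.451318 / 5 = 0.0903.

0.0903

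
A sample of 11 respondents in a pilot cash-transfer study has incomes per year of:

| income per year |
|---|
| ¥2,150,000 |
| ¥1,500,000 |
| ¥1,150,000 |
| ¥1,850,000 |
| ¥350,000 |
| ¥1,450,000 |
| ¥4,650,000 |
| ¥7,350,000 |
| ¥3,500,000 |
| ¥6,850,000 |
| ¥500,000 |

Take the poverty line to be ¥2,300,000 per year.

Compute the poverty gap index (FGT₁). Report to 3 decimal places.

Poor units: ¥350,000, ¥500,000, ¥1,150,000, ¥1,450,000, ¥1,500,000, ¥1,850,000, ¥2,150,000 (q = 7 of N = 11).
Gap ratios (z−y)/z: (2300000−350000)/2300000 = 0.8478; (2300000−500000)/2300000 = 0.7826; (2300000−1150000)/2300000 = 0.5000; (2300000−1450000)/2300000 = 0.3696; (2300000−1500000)/2300000 = 0.3478; (2300000−1850000)/2300000 = 0.1957; (2300000−2150000)/2300000 = 0.0652.
Sum of shortfalls = 3.108696; P₁ averages over all N: 3.108696 / 11 = 0.283.

0.283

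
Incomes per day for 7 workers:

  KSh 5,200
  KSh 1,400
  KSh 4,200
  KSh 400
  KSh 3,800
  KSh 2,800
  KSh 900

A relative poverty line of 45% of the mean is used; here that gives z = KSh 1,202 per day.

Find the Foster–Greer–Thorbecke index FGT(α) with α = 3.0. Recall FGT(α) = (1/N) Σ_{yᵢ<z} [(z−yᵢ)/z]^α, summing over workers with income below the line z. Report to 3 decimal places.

0.045

Incomes under z: KSh 400, KSh 900 (q = 2 of N = 7).
Relative gaps: (1202−400)/1202 = 0.6672; (1202−900)/1202 = 0.2512.
Raised to α = 3.0: 0.29704; 0.01586.
Sum = 0.312897; FGT(3.0) = 0.312897 / 7 = 0.045.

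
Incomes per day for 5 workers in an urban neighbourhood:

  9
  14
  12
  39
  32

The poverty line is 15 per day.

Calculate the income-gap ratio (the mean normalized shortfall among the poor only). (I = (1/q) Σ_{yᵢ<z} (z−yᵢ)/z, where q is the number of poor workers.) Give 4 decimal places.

Below z: 9, 12, 14 (q = 3 of N = 5).
Relative gaps: 0.4000, 0.2000, 0.0667; sum = 0.666667.
I averages over the q = 3 poor units only: 0.666667 / 3 = 0.2222.

0.2222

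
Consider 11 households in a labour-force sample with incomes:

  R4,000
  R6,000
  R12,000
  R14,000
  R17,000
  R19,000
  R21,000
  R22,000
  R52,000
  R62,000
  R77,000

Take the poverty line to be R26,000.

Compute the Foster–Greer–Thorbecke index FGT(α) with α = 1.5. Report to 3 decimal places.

0.241

Below the line: R4,000, R6,000, R12,000, R14,000, R17,000, R19,000, R21,000, R22,000 (q = 8 of N = 11).
Relative gaps: (26000−4000)/26000 = 0.8462; (26000−6000)/26000 = 0.7692; (26000−12000)/26000 = 0.5385; (26000−14000)/26000 = 0.4615; (26000−17000)/26000 = 0.3462; (26000−19000)/26000 = 0.2692; (26000−21000)/26000 = 0.1923; (26000−22000)/26000 = 0.1538.
Raised to α = 1.5: 0.77835; 0.67466; 0.39512; 0.31355; 0.20366; 0.13970; 0.08433; 0.06034.
Sum = 2.649717; FGT(1.5) = 2.649717 / 11 = 0.241.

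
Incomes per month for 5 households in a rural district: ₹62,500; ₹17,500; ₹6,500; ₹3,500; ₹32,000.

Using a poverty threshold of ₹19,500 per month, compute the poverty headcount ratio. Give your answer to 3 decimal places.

0.600

3 of the 5 households have income below ₹19,500.
H = 3/5 = 0.600.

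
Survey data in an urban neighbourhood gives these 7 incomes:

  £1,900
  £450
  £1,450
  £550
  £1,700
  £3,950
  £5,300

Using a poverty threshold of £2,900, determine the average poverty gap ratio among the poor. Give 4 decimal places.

Poor units: £450, £550, £1,450, £1,700, £1,900 (q = 5 of N = 7).
Relative gaps: 0.8448, 0.8103, 0.5000, 0.4138, 0.3448; sum = 2.913793.
The income-gap ratio divides by q (the poor only): 2.913793 / 5 = 0.5828.

0.5828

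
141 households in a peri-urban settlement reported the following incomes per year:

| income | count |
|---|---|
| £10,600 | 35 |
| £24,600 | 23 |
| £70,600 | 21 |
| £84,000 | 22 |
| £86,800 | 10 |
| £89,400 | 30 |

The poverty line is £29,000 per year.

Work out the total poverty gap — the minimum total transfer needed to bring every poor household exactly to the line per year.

£745,200

Below z: 35×£10,600, 23×£24,600 (q = 58 of N = 141).
Individual gaps: 35×(29000−10600) = 644000; 23×(29000−24600) = 101200.
Aggregate gap = £745,200.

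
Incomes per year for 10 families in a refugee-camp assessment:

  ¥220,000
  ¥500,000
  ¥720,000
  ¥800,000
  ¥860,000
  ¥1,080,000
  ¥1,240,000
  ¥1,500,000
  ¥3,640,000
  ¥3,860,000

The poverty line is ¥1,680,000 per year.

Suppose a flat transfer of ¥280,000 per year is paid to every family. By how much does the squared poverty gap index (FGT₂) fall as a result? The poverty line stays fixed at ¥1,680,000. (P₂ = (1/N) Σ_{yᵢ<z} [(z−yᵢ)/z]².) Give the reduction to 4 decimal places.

0.1075

Before: below the line — ¥220,000, ¥500,000, ¥720,000, ¥800,000, ¥860,000, ¥1,080,000, ¥1,240,000, ¥1,500,000; squared poverty gap index (FGT₂) = 0.229535.
After the ¥280,000 transfer: below the line — ¥500,000, ¥780,000, ¥1,000,000, ¥1,080,000, ¥1,140,000, ¥1,360,000, ¥1,520,000; squared poverty gap index (FGT₂) = 0.122038.
Reduction = 0.229535 − 0.122038 = 0.1075.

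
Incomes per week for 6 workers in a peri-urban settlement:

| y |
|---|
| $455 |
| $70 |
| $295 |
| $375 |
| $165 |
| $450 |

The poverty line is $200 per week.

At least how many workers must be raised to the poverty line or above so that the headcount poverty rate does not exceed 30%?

2 of the 6 workers are poor, so H = 2/6 = 0.333.
A headcount ratio of at most 30% allows at most ⌊0.30 × 6⌋ = 1 poor workers.
So at least 2 − 1 = 1 must be lifted.

1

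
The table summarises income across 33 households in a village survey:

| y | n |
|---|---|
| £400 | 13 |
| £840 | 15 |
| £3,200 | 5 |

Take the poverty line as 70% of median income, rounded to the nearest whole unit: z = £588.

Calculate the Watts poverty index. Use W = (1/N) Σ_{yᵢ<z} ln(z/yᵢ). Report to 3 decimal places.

Poor units: 13×£400 (q = 13 of N = 33).
ln(z/y) terms: ln(588/400) = 0.3853 (×13).
W = 5.008411 / 33 = 0.152.

0.152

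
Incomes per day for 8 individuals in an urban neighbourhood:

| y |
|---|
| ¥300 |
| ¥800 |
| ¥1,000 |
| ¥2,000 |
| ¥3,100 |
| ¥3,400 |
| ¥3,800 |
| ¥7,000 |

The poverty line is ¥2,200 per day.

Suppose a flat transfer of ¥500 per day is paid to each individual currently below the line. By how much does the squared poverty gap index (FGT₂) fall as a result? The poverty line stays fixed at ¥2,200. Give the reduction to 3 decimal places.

0.098

Before: below the line — ¥300, ¥800, ¥1,000, ¥2,000; squared poverty gap index (FGT₂) = 0.18208.
After the ¥500 transfer: below the line — ¥800, ¥1,300, ¥1,500; squared poverty gap index (FGT₂) = 0.08419.
Reduction = 0.18208 − 0.08419 = 0.098.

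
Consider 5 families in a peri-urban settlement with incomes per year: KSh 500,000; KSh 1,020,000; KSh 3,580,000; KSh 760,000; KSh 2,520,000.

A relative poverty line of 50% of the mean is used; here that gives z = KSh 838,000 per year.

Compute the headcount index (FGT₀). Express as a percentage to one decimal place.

2 of the 5 families have income below KSh 838,000.
H = 2/5 = 40.0%.

40.0%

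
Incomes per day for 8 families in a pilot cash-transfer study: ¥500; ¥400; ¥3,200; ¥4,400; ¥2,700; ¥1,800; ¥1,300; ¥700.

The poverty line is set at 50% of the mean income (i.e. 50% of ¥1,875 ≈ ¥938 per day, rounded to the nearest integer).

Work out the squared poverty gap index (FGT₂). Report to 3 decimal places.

0.076

Below the line: ¥400, ¥500, ¥700 (q = 3 of N = 8).
Shortfall ratios: (938−400)/938 = 0.5736; (938−500)/938 = 0.4670; (938−700)/938 = 0.2537.
Squared: 0.3290; 0.2180; 0.0644.
Sum = 0.611395; P₂ = 0.611395 / 8 = 0.076.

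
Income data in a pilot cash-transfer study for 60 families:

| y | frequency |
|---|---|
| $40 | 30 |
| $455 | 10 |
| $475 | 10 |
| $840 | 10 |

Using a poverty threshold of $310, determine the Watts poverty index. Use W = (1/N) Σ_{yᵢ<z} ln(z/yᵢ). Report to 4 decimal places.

1.0238

Below the line: 30×$40 (q = 30 of N = 60).
Log shortfalls: ln(310/40) = 2.0477 (×30).
W = 61.430785 / 60 = 1.0238.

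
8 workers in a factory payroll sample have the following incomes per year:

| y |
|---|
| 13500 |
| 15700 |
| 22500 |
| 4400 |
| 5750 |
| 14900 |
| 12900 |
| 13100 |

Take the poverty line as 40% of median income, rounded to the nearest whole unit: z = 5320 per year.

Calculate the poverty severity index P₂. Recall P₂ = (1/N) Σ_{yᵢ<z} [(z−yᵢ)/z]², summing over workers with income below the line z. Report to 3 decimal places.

Poor units: 4400 (q = 1 of N = 8).
Shortfall ratios: (5320−4400)/5320 = 0.1729.
Squared: 0.0299.
Sum = 0.029906; P₂ = 0.029906 / 8 = 0.004.

0.004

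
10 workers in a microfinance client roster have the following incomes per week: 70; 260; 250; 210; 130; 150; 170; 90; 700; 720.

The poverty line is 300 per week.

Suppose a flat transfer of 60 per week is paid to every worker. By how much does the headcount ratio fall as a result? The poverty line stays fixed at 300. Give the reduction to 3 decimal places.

0.200

Before: below the line — 70, 90, 130, 150, 170, 210, 250, 260; headcount ratio = 0.80000.
After the 60 transfer: below the line — 130, 150, 190, 210, 230, 270; headcount ratio = 0.60000.
Reduction = 0.80000 − 0.60000 = 0.200.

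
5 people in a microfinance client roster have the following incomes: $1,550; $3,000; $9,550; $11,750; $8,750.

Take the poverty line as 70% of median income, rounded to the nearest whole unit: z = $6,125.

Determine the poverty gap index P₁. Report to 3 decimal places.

0.251

Incomes under z: $1,550, $3,000 (q = 2 of N = 5).
Shortfall ratios: (6125−1550)/6125 = 0.7469; (6125−3000)/6125 = 0.5102.
Sum of shortfalls = 1.257143; P₁ averages over all N: 1.257143 / 5 = 0.251.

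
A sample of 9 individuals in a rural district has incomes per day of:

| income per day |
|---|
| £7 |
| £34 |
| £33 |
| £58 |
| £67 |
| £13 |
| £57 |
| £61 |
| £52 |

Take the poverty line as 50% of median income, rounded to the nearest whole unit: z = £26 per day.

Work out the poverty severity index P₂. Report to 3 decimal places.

Below z: £7, £13 (q = 2 of N = 9).
Normalized shortfalls: (26−7)/26 = 0.7308; (26−13)/26 = 0.5000.
Squared: 0.5340; 0.2500.
Sum = 0.784024; P₂ = 0.784024 / 9 = 0.087.

0.087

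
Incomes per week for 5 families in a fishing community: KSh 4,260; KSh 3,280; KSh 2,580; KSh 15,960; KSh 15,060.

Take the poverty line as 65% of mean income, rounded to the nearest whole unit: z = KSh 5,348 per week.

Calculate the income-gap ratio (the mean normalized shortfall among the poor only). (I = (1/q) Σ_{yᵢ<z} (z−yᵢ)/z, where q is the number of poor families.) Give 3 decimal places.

Poor units: KSh 2,580, KSh 3,280, KSh 4,260 (q = 3 of N = 5).
Relative gaps: 0.5176, 0.3867, 0.2034; sum = 1.107704.
The income-gap ratio divides by q (the poor only): 1.107704 / 3 = 0.369.

0.369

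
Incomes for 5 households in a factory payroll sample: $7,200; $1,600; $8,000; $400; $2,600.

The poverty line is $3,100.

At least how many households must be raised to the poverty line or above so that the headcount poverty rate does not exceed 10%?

3

Currently q = 3 of N = 5 are below the line (H = 0.600).
A headcount ratio of at most 10% allows at most ⌊0.10 × 5⌋ = 0 poor households.
So at least 3 − 0 = 3 must be lifted.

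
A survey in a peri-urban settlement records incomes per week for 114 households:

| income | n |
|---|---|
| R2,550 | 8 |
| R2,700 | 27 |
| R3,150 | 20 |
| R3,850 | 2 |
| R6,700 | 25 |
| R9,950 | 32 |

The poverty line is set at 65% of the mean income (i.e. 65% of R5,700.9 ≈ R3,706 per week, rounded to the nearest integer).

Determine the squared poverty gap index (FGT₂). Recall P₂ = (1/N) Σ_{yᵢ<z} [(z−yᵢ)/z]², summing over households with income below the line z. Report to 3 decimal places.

Poor units: 8×R2,550, 27×R2,700, 20×R3,150 (q = 55 of N = 114).
Gap ratios (z−y)/z: (3706−2550)/3706 = 0.3119 (×8); (3706−2700)/3706 = 0.2715 (×27); (3706−3150)/3706 = 0.1500 (×20).
Squared: 0.0973 (×8); 0.0737 (×27); 0.0225 (×20).
Sum = 3.218070; P₂ = 3.218070 / 114 = 0.028.

0.028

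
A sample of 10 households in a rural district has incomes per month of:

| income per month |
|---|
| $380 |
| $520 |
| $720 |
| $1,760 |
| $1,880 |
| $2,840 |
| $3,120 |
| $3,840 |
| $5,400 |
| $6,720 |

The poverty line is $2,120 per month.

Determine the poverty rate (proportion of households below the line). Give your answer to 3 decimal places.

0.500

5 of the 10 households have income below $2,120.
H = 5/10 = 0.500.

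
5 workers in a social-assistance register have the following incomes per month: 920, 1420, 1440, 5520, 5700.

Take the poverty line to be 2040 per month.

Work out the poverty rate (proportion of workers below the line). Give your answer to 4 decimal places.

0.6000

3 of the 5 workers have income below 2040.
H = 3/5 = 0.6000.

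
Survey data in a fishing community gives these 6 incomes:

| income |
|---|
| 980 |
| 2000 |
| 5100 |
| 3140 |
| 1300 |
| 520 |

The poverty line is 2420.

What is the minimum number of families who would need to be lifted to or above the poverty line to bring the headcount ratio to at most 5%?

4

4 of the 6 families are poor, so H = 4/6 = 0.667.
A headcount ratio of at most 5% allows at most ⌊0.05 × 6⌋ = 0 poor families.
So at least 4 − 0 = 4 must be lifted.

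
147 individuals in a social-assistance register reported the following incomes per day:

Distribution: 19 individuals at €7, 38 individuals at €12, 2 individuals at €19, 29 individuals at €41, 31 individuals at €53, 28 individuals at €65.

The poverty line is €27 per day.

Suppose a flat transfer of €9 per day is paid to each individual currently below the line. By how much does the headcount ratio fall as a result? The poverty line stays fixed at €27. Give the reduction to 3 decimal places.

Before: below the line — 19×€7, 38×€12, 2×€19; headcount ratio = 0.40136.
After the €9 transfer: below the line — 19×€16, 38×€21; headcount ratio = 0.38776.
Reduction = 0.40136 − 0.38776 = 0.014.

0.014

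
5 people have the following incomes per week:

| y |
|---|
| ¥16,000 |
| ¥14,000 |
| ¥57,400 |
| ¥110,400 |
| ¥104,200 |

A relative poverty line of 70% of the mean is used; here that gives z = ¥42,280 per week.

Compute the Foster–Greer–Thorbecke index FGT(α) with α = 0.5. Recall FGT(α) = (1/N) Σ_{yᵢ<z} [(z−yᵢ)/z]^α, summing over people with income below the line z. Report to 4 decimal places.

0.3212

Below the line: ¥14,000, ¥16,000 (q = 2 of N = 5).
Gap ratios (z−y)/z: (42280−14000)/42280 = 0.6689; (42280−16000)/42280 = 0.6216.
Raised to α = 0.5: 0.81785; 0.78840.
Sum = 1.606245; FGT(0.5) = 1.606245 / 5 = 0.3212.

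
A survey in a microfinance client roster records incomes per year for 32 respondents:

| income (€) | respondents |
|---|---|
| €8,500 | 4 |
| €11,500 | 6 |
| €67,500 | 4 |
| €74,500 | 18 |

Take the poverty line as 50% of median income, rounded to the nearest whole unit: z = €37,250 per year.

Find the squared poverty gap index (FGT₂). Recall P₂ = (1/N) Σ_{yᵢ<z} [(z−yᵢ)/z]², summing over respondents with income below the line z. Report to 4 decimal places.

Poor units: 4×€8,500, 6×€11,500 (q = 10 of N = 32).
Relative gaps: (37250−8500)/37250 = 0.7718 (×4); (37250−11500)/37250 = 0.6913 (×6).
Squared: 0.5957 (×4); 0.4779 (×6).
Sum = 5.249944; P₂ = 5.249944 / 32 = 0.1641.

0.1641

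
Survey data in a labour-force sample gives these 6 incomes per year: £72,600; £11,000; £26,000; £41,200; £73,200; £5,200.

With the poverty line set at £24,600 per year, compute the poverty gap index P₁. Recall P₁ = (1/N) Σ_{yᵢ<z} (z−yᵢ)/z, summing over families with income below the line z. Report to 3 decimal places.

0.224

Below the line: £5,200, £11,000 (q = 2 of N = 6).
Shortfall ratios: (24600−5200)/24600 = 0.7886; (24600−11000)/24600 = 0.5528.
Sum of shortfalls = 1.341463; P₁ averages over all N: 1.341463 / 6 = 0.224.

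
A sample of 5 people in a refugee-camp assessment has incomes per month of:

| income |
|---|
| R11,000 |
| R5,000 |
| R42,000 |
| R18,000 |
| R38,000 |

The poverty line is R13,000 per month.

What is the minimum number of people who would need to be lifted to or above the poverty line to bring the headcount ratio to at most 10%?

2

2 of the 5 people are poor, so H = 2/5 = 0.400.
A headcount ratio of at most 10% allows at most ⌊0.10 × 5⌋ = 0 poor people.
So at least 2 − 0 = 2 must be lifted.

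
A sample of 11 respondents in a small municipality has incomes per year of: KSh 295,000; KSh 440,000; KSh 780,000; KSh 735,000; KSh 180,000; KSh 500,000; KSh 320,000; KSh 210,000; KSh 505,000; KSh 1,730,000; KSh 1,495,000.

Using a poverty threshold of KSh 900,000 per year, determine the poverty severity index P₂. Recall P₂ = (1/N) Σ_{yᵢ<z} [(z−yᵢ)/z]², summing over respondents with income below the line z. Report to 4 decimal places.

Incomes under z: KSh 180,000, KSh 210,000, KSh 295,000, KSh 320,000, KSh 440,000, KSh 500,000, KSh 505,000, KSh 735,000, KSh 780,000 (q = 9 of N = 11).
Relative gaps: (900000−180000)/900000 = 0.8000; (900000−210000)/900000 = 0.7667; (900000−295000)/900000 = 0.6722; (900000−320000)/900000 = 0.6444; (900000−440000)/900000 = 0.5111; (900000−500000)/900000 = 0.4444; (900000−505000)/900000 = 0.4389; (900000−735000)/900000 = 0.1833; (900000−780000)/900000 = 0.1333.
Squared: 0.6400; 0.5878; 0.4519; 0.4153; 0.2612; 0.1975; 0.1926; 0.0336; 0.0178.
Sum = 2.797747; P₂ = 2.797747 / 11 = 0.2543.

0.2543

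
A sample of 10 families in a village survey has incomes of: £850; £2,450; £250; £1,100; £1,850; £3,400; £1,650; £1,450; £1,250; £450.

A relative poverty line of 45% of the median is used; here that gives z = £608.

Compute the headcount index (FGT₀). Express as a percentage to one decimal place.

20.0%

2 of the 10 families have income below £608.
H = 2/10 = 20.0%.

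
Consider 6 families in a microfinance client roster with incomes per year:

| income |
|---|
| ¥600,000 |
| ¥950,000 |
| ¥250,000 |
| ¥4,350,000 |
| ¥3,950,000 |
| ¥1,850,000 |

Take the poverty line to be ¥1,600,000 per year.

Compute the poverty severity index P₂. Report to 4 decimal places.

0.2113

Below the line: ¥250,000, ¥600,000, ¥950,000 (q = 3 of N = 6).
Gap ratios (z−y)/z: (1600000−250000)/1600000 = 0.8438; (1600000−600000)/1600000 = 0.6250; (1600000−950000)/1600000 = 0.4062.
Squared: 0.7119; 0.3906; 0.1650.
Sum = 1.267578; P₂ = 1.267578 / 6 = 0.2113.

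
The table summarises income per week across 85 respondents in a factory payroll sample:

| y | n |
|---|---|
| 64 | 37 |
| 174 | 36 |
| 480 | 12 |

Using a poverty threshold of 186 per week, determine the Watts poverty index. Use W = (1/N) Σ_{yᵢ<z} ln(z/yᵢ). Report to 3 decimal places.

0.493

Below the line: 37×64, 36×174 (q = 73 of N = 85).
Log gaps: ln(186/64) = 1.0669 (×37); ln(186/174) = 0.0667 (×36).
W = 41.874842 / 85 = 0.493.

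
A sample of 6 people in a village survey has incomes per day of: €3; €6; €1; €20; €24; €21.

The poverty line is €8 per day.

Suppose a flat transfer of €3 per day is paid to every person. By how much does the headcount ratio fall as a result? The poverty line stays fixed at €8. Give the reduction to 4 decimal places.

0.1667

Before: below the line — €1, €3, €6; headcount ratio = 0.500000.
After the €3 transfer: below the line — €4, €6; headcount ratio = 0.333333.
Reduction = 0.500000 − 0.333333 = 0.1667.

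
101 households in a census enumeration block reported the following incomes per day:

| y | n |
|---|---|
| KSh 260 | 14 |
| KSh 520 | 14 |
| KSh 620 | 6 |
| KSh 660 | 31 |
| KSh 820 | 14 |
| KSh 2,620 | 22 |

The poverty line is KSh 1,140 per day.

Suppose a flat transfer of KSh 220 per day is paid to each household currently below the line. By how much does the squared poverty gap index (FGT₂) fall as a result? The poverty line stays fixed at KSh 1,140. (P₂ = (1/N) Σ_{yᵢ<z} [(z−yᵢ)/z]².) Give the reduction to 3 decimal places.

Before: below the line — 14×KSh 260, 14×KSh 520, 6×KSh 620, 31×KSh 660, 14×KSh 820; squared poverty gap index (FGT₂) = 0.20129.
After the KSh 220 transfer: below the line — 14×KSh 480, 14×KSh 740, 6×KSh 840, 31×KSh 880, 14×KSh 1,040; squared poverty gap index (FGT₂) = 0.08467.
Reduction = 0.20129 − 0.08467 = 0.117.

0.117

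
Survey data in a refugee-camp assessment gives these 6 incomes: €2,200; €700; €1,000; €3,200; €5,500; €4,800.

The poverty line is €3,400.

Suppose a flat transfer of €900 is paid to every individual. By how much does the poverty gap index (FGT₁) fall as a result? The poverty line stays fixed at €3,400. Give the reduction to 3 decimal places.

0.142

Before: below the line — €700, €1,000, €2,200, €3,200; poverty gap index (FGT₁) = 0.31863.
After the €900 transfer: below the line — €1,600, €1,900, €3,100; poverty gap index (FGT₁) = 0.17647.
Reduction = 0.31863 − 0.17647 = 0.142.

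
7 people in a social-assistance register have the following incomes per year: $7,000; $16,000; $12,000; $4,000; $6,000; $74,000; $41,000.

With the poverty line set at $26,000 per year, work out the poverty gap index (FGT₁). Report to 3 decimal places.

Below z: $4,000, $6,000, $7,000, $12,000, $16,000 (q = 5 of N = 7).
Normalized shortfalls: (26000−4000)/26000 = 0.8462; (26000−6000)/26000 = 0.7692; (26000−7000)/26000 = 0.7308; (26000−12000)/26000 = 0.5385; (26000−16000)/26000 = 0.3846.
Σ = 3.269231. Dividing by the full population N = 7 gives P₁ = 0.467.

0.467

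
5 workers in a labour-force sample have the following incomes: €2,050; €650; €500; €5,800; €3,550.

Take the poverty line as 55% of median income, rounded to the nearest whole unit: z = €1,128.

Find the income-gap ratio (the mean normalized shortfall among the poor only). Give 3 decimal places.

Below the line: €500, €650 (q = 2 of N = 5).
Shortfall ratios (z−y)/z: 0.5567, 0.4238; sum = 0.980496.
I averages over the q = 2 poor units only: 0.980496 / 2 = 0.490.

0.490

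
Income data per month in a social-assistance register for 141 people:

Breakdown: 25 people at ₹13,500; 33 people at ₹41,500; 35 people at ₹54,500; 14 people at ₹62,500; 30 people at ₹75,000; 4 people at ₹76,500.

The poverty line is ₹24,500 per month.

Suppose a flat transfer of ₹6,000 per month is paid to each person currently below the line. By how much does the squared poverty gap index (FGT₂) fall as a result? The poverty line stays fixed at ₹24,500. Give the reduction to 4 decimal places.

Before: below the line — 25×₹13,500; squared poverty gap index (FGT₂) = 0.035742.
After the ₹6,000 transfer: below the line — 25×₹19,500; squared poverty gap index (FGT₂) = 0.007385.
Reduction = 0.035742 − 0.007385 = 0.0284.

0.0284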